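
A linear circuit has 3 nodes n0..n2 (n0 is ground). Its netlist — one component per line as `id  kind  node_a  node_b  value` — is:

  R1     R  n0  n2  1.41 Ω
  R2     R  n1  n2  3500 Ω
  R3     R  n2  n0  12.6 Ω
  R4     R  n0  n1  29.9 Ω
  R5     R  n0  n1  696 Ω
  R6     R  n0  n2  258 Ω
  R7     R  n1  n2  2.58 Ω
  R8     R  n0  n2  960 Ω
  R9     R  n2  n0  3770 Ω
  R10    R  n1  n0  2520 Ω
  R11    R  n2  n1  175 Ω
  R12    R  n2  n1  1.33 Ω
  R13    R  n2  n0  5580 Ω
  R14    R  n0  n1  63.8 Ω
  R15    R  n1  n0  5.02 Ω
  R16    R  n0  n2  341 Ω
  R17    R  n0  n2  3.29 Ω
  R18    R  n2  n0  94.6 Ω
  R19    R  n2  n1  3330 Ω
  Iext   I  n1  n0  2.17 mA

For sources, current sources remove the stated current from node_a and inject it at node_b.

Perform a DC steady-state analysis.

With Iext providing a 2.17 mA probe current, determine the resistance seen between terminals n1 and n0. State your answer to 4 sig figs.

R_eq = 1.228 Ω

Apply KCL at each of the 2 non-ground nodes and solve the resulting linear system.
Node n1: branches {R2, R4, R5, R7, R10, R11, R12, R14, R15, R19, Iext} → V_1 = -0.002665
Node n2: branches {R1, R2, R3, R6, R7, R8, R9, R11, R12, R13, R16, R17, R18, R19} → V_2 = -0.001353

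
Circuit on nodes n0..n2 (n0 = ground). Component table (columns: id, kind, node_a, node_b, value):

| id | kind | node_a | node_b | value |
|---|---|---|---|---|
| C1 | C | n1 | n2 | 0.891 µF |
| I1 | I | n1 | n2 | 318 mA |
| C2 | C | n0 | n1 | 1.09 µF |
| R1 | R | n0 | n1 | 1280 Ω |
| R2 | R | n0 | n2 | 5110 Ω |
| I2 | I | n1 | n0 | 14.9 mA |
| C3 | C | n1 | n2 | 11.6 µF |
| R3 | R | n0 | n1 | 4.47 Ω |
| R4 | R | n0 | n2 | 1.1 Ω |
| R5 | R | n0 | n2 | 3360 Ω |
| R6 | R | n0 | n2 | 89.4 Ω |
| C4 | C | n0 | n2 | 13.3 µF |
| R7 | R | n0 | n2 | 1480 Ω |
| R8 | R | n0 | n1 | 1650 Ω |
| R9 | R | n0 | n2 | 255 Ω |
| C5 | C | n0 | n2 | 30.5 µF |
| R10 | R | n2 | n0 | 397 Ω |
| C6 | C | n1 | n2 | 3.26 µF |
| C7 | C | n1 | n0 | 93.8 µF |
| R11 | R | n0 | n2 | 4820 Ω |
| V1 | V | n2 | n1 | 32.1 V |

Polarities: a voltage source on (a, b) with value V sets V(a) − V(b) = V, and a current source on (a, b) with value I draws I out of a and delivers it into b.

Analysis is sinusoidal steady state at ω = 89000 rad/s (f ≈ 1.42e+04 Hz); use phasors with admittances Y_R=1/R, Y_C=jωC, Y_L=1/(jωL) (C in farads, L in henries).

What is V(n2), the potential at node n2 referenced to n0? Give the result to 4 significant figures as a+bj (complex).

MNA unknowns: 2 node voltages V₁..V_2 plus 1 source current (V1)
C1: Y=0.000+0.07930j on G[1,2]
I1: z[1]−=0.318, z[2]+=0.318
C2: Y=0.000+0.09701j on G[0,1]
R1: Y=0.0007813+0.000j on G[0,1]
R2: Y=0.0001957+0.000j on G[0,2]
I2: z[1]−=0.0149, z[0]+=0.0149
C3: Y=0.000+1.032j on G[1,2]
R3: Y=0.2237+0.000j on G[0,1]
R4: Y=0.9091+0.000j on G[0,2]
R5: Y=0.0002976+0.000j on G[0,2]
R6: Y=0.01119+0.000j on G[0,2]
C4: Y=0.000+1.184j on G[0,2]
R7: Y=0.0006757+0.000j on G[0,2]
R8: Y=0.0006061+0.000j on G[0,1]
R9: Y=0.003922+0.000j on G[0,2]
C5: Y=0.000+2.715j on G[0,2]
R10: Y=0.002519+0.000j on G[2,0]
C6: Y=0.000+0.2901j on G[1,2]
C7: Y=0.000+8.348j on G[1,0]
R11: Y=0.0002075+0.000j on G[0,2]
V1: row V2−V1=32.1, i_V1 at 2,1
solve → V1=-10.27+1.455j, V2=21.83+1.455j
aux → i_V1=-14.27-131.4j

21.83+1.455j V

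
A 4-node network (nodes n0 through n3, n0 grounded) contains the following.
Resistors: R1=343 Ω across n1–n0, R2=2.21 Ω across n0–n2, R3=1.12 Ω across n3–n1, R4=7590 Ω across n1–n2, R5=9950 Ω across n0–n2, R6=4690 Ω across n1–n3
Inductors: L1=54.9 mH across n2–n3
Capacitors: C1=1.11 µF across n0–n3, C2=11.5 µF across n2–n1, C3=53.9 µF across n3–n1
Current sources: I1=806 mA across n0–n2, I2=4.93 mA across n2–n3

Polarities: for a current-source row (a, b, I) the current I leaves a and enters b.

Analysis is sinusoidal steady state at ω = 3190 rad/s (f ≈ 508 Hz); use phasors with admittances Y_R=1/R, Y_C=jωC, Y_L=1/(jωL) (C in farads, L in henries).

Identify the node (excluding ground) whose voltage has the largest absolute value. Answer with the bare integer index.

2

Element admittances at ω=3190 rad/s:
  Y(R1) = 0.002915+0.000j S between n1,n0
  Y(R2) = 0.4525+0.000j S between n0,n2
  Y(L1) = 0.000-0.005710j S between n2,n3
  Y(R3) = 0.8929+0.000j S between n3,n1
  Y(C1) = 0.000+0.003541j S between n0,n3
  Y(C2) = 0.000+0.03669j S between n2,n1
  Y(R4) = 0.0001318+0.000j S between n1,n2
  Y(C3) = 0.000+0.1719j S between n3,n1
  Y(R5) = 0.0001005+0.000j S between n0,n2
  Y(R6) = 0.0002132+0.000j S between n1,n3
  I1: injects 0.806 A into n2 (from n0)
  I2: injects 0.00493 A into n3 (from n2)
Assemble and solve the 3×3 MNA system:
  V(n1)=1.591-0.02074j  V(n2)=1.770-0.01234j  V(n3)=1.595-0.02894j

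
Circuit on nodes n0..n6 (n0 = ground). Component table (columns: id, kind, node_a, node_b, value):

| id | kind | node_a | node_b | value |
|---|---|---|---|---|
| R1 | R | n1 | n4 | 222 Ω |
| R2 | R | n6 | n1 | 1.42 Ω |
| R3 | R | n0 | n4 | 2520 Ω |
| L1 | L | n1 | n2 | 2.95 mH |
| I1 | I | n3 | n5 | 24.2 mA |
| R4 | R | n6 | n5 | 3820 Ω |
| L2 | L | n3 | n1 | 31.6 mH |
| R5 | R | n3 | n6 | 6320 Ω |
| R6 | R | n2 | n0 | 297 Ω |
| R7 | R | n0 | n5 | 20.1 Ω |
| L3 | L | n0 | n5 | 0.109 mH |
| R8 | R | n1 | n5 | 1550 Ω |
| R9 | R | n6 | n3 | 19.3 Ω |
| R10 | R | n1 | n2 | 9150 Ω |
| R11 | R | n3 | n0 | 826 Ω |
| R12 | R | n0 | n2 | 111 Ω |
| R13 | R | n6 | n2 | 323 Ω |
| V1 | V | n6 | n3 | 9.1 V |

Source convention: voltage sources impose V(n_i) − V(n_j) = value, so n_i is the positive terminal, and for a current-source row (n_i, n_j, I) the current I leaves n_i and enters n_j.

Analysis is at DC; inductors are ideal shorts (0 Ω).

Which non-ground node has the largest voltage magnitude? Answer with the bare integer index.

6

MNA unknowns: 6 node voltages V₁..V_6 plus 4 source currents (L1, L2, L3, V1)
R1: Y=0.004505 on G[1,4]
R2: Y=0.7042 on G[6,1]
R3: Y=0.0003968 on G[0,4]
L1: row V1−V2=0, i_L1 at 1,2
I1: z[3]−=0.0242, z[5]+=0.0242
R4: Y=0.0002618 on G[6,5]
L2: row V3−V1=0, i_L2 at 3,1
R5: Y=0.0001582 on G[3,6]
R6: Y=0.003367 on G[2,0]
R7: Y=0.04975 on G[0,5]
L3: row V0−V5=0, i_L3 at 0,5
R8: Y=0.0006452 on G[1,5]
R9: Y=0.05181 on G[6,3]
R10: Y=0.0001093 on G[1,2]
R11: Y=0.001211 on G[3,0]
R12: Y=0.009009 on G[0,2]
R13: Y=0.003096 on G[6,2]
V1: row V6−V3=9.1, i_V1 at 6,3
solve → V1=-1.789, V2=-1.789, V3=-1.789, V4=-1.644, V5=0.000, V6=7.311
aux → i_L1=-0.05031, i_L2=-6.461, i_L3=-0.02496, i_V1=-6.911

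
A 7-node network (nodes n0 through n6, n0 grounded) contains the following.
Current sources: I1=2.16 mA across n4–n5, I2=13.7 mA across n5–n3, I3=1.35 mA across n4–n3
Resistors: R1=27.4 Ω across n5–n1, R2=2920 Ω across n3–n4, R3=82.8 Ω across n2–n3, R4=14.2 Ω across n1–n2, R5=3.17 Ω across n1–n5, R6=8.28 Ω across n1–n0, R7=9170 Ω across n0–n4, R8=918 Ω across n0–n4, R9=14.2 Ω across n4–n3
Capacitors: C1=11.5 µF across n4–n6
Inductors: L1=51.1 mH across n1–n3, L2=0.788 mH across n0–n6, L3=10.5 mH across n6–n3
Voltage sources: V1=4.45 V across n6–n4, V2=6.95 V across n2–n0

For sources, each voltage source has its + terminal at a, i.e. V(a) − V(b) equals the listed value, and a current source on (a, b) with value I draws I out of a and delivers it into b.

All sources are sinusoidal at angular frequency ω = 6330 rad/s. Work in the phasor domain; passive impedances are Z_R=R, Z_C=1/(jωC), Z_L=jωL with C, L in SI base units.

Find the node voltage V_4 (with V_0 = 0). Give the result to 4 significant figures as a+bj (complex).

-4.375+0.6497j V

Apply KCL at each of the 6 non-ground nodes and solve the resulting linear system.
Node n1: branches {R1, R4, L1, R5, R6} → V_1 = 2.497+0.07925j
Node n2: branches {R3, R4, V2} → V_2 = 6.950+0.000j
Node n3: branches {R2, R3, L1, I2, I3, R9, L3} → V_3 = -2.404-0.07821j
Node n4: branches {I1, R2, C1, I3, R7, R8, R9, V1} → V_4 = -4.375+0.6497j
Node n5: branches {I1, R1, R5, I2} → V_5 = 2.464+0.07925j
Node n6: branches {C1, L2, L3, V1} → V_6 = 0.07476+0.6497j
Source currents: i(V1)=-0.1412-0.2717j, i(V2)=-0.4266+0.004637j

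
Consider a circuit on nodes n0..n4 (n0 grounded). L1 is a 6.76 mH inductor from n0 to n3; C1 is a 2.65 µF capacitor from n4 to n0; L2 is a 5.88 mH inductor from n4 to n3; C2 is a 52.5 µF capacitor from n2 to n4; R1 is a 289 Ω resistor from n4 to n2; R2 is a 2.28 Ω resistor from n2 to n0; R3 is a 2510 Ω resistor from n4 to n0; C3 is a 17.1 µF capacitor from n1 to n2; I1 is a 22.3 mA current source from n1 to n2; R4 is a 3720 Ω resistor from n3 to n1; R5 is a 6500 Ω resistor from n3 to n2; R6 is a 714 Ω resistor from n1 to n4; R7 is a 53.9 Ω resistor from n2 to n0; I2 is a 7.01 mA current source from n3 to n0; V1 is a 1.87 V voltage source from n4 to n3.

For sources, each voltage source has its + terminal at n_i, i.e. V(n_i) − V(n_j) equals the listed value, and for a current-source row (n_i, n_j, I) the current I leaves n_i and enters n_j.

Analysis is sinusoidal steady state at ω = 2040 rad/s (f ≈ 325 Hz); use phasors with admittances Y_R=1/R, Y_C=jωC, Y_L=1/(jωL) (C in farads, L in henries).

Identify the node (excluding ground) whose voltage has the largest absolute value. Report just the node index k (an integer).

Element admittances at ω=2040 rad/s:
  Y(L1) = 0.000-0.07251j S between n0,n3
  Y(C1) = 0.000+0.005406j S between n4,n0
  Y(L2) = 0.000-0.08337j S between n4,n3
  Y(C2) = 0.000+0.1071j S between n2,n4
  Y(R1) = 0.003460+0.000j S between n4,n2
  Y(R2) = 0.4386+0.000j S between n2,n0
  Y(R3) = 0.0003984+0.000j S between n4,n0
  Y(C3) = 0.000+0.03488j S between n1,n2
  I1: injects 0.0223 A into n2 (from n1)
  Y(R4) = 0.0002688+0.000j S between n3,n1
  Y(R5) = 0.0001538+0.000j S between n3,n2
  Y(R6) = 0.001401+0.000j S between n1,n4
  Y(R7) = 0.01855+0.000j S between n2,n0
  I2: injects 0.00701 A into n0 (from n3)
  V1: constraint V(n4)−V(n3) = 1.87
Assemble and solve the 5×5 MNA system:
  V(n1)=0.1752+0.1270j  V(n2)=0.2753-0.6513j  V(n3)=-4.298-1.966j  V(n4)=-2.428-1.966j
  i(V1)=-0.1374+0.4668j

3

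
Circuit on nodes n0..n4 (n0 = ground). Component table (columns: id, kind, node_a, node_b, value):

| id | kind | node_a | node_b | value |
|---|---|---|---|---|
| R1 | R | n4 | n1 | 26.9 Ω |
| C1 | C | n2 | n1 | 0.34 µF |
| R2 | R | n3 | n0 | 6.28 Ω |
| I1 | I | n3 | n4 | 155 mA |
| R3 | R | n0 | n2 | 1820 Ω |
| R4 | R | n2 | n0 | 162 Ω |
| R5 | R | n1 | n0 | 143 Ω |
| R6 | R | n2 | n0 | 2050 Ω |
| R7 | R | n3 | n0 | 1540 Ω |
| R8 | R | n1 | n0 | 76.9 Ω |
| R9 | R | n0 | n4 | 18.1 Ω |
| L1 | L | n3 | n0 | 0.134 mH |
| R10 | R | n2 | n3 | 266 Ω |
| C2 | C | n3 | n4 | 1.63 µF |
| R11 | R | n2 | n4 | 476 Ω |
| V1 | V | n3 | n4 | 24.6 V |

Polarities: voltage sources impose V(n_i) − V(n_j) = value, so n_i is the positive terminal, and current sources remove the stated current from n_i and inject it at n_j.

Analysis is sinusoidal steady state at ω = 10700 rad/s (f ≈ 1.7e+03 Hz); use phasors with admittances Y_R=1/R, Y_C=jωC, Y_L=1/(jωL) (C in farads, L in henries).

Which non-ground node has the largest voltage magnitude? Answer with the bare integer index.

4

MNA unknowns: 4 node voltages V₁..V_4 plus 1 source current (V1)
R1: Y=0.03717+0.000j on G[4,1]
C1: Y=0.000+0.003638j on G[2,1]
R2: Y=0.1592+0.000j on G[3,0]
I1: z[3]−=0.155, z[4]+=0.155
R3: Y=0.0005495+0.000j on G[0,2]
R4: Y=0.006173+0.000j on G[2,0]
R5: Y=0.006993+0.000j on G[1,0]
R6: Y=0.0004878+0.000j on G[2,0]
R7: Y=0.0006494+0.000j on G[3,0]
R8: Y=0.01300+0.000j on G[1,0]
R9: Y=0.05525+0.000j on G[0,4]
L1: Y=0.000-0.6974j on G[3,0]
R10: Y=0.003759+0.000j on G[2,3]
C2: Y=0.000+0.01744j on G[3,4]
R11: Y=0.002101+0.000j on G[2,4]
V1: row V3−V4=24.6, i_V1 at 3,4
solve → V1=-15.27+2.108j, V2=-4.755-1.934j, V3=0.7229+2.213j, V4=-23.88+2.213j
aux → i_V1=-1.834-0.2942j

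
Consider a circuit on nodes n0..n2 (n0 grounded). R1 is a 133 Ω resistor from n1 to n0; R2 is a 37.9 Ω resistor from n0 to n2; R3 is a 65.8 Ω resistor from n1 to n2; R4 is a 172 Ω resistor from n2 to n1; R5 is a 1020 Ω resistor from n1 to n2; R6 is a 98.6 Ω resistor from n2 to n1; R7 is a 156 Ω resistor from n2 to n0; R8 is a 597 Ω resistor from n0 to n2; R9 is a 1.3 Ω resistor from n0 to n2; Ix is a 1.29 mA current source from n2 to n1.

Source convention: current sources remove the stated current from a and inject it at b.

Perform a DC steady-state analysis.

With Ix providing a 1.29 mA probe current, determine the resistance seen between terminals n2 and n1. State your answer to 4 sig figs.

MNA unknowns: 2 node voltages V₁..V_2
R1: Y=0.007519 on G[1,0]
R2: Y=0.02639 on G[0,2]
R3: Y=0.01520 on G[1,2]
R4: Y=0.005814 on G[2,1]
R5: Y=0.0009804 on G[1,2]
R6: Y=0.01014 on G[2,1]
R7: Y=0.006410 on G[2,0]
R8: Y=0.001675 on G[0,2]
R9: Y=0.7692 on G[0,2]
Ix: z[2]−=0.00129, z[1]+=0.00129
solve → V1=0.03229, V2=-0.0003021

R_eq = 25.26 Ω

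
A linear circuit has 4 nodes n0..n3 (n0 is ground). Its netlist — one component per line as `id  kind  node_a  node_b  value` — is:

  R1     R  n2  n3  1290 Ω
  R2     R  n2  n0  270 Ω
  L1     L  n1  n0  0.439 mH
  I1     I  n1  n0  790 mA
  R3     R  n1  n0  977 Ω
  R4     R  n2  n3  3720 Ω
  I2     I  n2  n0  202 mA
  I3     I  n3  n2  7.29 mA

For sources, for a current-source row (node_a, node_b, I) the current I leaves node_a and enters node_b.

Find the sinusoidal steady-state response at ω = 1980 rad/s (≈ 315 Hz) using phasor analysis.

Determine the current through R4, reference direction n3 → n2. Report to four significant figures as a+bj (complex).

-0.001877+0.000j A

Apply KCL at each of the 3 non-ground nodes and solve the resulting linear system.
Node n1: branches {L1, I1, R3} → V_1 = -0.0006109-0.6867j
Node n2: branches {R1, R2, R4, I2, I3} → V_2 = -54.54+0.000j
Node n3: branches {R1, R4, I3} → V_3 = -61.52+0.000j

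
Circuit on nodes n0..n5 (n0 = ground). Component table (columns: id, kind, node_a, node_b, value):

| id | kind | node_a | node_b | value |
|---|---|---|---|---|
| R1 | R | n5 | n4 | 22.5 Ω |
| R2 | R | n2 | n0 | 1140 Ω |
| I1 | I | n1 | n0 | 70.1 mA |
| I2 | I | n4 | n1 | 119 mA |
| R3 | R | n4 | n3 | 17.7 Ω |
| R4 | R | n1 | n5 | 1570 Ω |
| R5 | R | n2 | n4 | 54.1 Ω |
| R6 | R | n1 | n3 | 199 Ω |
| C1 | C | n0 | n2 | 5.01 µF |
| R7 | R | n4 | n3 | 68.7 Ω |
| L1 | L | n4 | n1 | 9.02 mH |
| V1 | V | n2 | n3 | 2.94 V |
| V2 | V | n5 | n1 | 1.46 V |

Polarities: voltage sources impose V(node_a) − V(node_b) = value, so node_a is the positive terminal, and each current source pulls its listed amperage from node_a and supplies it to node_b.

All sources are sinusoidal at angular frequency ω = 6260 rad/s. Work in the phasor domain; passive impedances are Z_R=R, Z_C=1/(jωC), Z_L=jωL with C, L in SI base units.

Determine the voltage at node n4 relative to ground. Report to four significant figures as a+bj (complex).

MNA unknowns: 5 node voltages V₁..V_5 plus 2 source currents (V1, V2)
R1: Y=0.04444+0.000j on G[5,4]
R2: Y=0.0008772+0.000j on G[2,0]
I1: z[1]−=0.0701, z[0]+=0.0701
I2: z[4]−=0.119, z[1]+=0.119
R3: Y=0.05650+0.000j on G[4,3]
R4: Y=0.0006369+0.000j on G[1,5]
R5: Y=0.01848+0.000j on G[2,4]
R6: Y=0.005025+0.000j on G[1,3]
C1: Y=0.000+0.03136j on G[0,2]
R7: Y=0.01456+0.000j on G[4,3]
L1: Y=0.000-0.01771j on G[4,1]
V1: row V2−V3=2.94, i_V1 at 2,3
V2: row V5−V1=1.46, i_V2 at 5,1
solve → V1=-3.427+2.140j, V2=-0.06247+2.233j, V3=-3.002+2.233j, V4=-3.155+2.239j, V5=-1.967+2.140j
aux → i_V1=0.01294+9.639e-05j, i_V2=-0.05370+0.004361j

-3.155+2.239j V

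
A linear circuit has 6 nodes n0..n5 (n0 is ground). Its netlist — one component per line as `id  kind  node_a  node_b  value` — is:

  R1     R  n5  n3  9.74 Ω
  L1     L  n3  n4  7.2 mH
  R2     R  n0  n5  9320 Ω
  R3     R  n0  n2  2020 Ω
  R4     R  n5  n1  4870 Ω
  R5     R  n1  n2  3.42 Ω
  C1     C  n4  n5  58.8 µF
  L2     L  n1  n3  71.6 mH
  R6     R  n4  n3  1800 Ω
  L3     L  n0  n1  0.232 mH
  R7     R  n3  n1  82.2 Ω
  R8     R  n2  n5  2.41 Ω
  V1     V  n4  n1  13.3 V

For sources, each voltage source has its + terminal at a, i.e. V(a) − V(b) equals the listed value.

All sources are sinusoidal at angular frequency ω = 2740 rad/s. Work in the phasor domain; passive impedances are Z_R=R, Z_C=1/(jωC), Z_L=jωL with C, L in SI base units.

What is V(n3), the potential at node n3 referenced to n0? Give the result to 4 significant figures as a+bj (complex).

3.758+0.7863j V

Apply KCL at each of the 5 non-ground nodes and solve the resulting linear system.
Node n1: branches {R4, R5, L2, L3, R7, V1} → V_1 = 0.001367-0.001157j
Node n2: branches {R3, R5, R8} → V_2 = 2.685+3.171j
Node n3: branches {R1, L1, L2, R6, R7} → V_3 = 3.758+0.7863j
Node n4: branches {L1, C1, R6, V1} → V_4 = 13.30-0.001157j
Node n5: branches {R1, R2, R4, C1, R8} → V_5 = 4.579+5.409j
Source currents: i(V1)=-0.8371-0.9211j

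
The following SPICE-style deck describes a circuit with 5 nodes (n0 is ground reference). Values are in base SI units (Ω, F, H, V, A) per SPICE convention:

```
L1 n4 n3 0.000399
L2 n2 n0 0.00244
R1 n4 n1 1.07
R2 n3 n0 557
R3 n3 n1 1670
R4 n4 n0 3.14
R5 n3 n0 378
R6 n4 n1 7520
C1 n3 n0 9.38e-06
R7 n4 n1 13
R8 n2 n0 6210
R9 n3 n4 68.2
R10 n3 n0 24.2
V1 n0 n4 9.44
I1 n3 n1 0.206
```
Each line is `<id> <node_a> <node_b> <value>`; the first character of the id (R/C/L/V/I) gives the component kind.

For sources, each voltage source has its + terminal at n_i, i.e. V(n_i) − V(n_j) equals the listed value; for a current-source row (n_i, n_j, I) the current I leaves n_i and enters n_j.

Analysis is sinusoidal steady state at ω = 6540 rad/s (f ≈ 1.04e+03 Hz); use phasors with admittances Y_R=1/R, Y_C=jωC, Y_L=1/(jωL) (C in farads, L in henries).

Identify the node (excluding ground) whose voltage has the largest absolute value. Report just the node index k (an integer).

3

Apply KCL at each of the 4 non-ground nodes and solve the resulting linear system.
Node n1: branches {R1, R3, R6, R7, I1} → V_1 = -9.237+0.0005960j
Node n2: branches {L2, R8} → V_2 = 0.000+0.000j
Node n3: branches {L1, R2, R3, R5, C1, R9, R10, I1} → V_3 = -11.05+1.007j
Node n4: branches {L1, R1, R4, R6, R7, R9, V1} → V_4 = -9.440+0.000j
Source currents: i(V1)=-3.574-0.6316j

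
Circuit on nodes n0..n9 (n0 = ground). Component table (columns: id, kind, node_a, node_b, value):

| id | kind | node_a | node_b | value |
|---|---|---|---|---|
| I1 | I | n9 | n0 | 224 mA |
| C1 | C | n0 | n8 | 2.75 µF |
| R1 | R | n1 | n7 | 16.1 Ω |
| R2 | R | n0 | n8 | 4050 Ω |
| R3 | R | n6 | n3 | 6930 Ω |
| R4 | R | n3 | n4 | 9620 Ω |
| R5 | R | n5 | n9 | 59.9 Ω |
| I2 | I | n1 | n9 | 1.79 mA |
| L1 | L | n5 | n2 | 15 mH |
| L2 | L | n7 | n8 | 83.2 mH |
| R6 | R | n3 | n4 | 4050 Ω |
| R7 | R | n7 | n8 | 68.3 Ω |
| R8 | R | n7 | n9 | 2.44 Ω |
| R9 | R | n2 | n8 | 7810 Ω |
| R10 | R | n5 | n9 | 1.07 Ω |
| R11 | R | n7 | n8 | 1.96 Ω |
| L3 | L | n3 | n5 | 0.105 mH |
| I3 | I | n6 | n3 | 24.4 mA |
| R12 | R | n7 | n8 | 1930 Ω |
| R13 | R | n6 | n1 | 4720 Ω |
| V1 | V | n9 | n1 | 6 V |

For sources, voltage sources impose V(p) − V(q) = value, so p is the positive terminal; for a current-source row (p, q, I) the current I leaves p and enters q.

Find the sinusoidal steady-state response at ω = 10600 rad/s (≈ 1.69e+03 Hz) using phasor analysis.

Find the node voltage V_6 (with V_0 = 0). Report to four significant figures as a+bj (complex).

Apply KCL at each of the 9 non-ground nodes and solve the resulting linear system.
Node n1: branches {R1, I2, R13, V1} → V_1 = -6.176+7.683j
Node n2: branches {L1, R9} → V_2 = -0.1616+7.685j
Node n3: branches {R3, R4, R6, L3, I3} → V_3 = -0.1617+7.698j
Node n4: branches {R4, R6} → V_4 = -0.1617+7.698j
Node n5: branches {R5, L1, R10, L3} → V_5 = -0.1617+7.683j
Node n6: branches {R3, I3, R13} → V_6 = -72.25+7.689j
Node n7: branches {R1, L2, R7, R8, R11, R12} → V_7 = -0.4914+7.683j
Node n8: branches {C1, R2, L2, R7, R9, R11, R12} → V_8 = -0.06509+7.684j
Node n9: branches {I1, R5, I2, R8, R10, V1} → V_9 = -0.1764+7.683j
Source currents: i(V1)=-0.3373-1.355e-06j

-72.25+7.689j V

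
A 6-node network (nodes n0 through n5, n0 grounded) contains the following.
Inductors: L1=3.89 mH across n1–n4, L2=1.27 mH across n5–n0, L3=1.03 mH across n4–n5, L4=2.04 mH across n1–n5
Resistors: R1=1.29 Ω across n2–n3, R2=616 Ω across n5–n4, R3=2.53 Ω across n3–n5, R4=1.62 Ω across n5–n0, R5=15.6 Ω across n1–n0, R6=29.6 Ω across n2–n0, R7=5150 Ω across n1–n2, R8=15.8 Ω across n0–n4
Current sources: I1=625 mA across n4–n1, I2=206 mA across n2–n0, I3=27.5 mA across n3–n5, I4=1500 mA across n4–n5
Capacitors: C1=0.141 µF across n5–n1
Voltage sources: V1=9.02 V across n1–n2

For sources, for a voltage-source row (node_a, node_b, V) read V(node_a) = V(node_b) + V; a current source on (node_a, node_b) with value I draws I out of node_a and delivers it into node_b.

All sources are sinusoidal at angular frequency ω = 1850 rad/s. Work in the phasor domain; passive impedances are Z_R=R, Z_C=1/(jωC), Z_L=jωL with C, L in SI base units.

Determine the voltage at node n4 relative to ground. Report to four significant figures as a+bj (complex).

MNA unknowns: 5 node voltages V₁..V_5 plus 1 source current (V1)
L1: Y=0.000-0.1390j on G[1,4]
R1: Y=0.7752+0.000j on G[2,3]
R2: Y=0.001623+0.000j on G[5,4]
R3: Y=0.3953+0.000j on G[3,5]
I1: z[4]−=0.625, z[1]+=0.625
R4: Y=0.6173+0.000j on G[5,0]
L2: Y=0.000-0.4256j on G[5,0]
I2: z[2]−=0.206, z[0]+=0.206
L3: Y=0.000-0.5248j on G[4,5]
I3: z[3]−=0.0275, z[5]+=0.0275
I4: z[4]−=1.5, z[5]+=1.5
C1: Y=0.000+0.0002609j on G[5,1]
R5: Y=0.06410+0.000j on G[1,0]
L4: Y=0.000-0.2650j on G[1,5]
R6: Y=0.03378+0.000j on G[2,0]
R7: Y=0.0001942+0.000j on G[1,2]
R8: Y=0.06329+0.000j on G[0,4]
V1: row V1−V2=9.02, i_V1 at 1,2
solve → V1=3.265+3.400j, V2=-5.755+3.400j, V3=-3.884+2.133j, V4=0.2960-2.798j, V5=-0.1451-0.3524j
aux → i_V1=-1.441+1.097j

0.2960-2.798j V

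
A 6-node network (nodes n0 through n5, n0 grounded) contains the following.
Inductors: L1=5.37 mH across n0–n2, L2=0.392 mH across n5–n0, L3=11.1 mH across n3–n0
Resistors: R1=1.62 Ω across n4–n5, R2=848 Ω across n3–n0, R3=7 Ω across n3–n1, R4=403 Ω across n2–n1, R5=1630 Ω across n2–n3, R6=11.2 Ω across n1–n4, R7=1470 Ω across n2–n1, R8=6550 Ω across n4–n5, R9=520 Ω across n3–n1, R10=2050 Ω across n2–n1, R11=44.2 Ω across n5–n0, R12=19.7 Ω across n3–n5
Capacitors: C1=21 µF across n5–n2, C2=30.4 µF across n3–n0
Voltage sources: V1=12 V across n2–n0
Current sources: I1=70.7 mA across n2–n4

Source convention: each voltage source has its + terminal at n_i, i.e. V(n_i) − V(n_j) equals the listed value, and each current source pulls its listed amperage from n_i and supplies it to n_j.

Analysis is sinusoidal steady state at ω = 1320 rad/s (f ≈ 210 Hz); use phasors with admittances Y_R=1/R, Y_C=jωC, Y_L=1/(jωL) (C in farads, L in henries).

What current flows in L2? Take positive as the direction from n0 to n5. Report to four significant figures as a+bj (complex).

MNA unknowns: 5 node voltages V₁..V_5 plus 1 source current (V1)
L1: Y=0.000-0.1411j on G[0,2]
R1: Y=0.6173+0.000j on G[4,5]
R2: Y=0.001179+0.000j on G[3,0]
C1: Y=0.000+0.02772j on G[5,2]
R3: Y=0.1429+0.000j on G[3,1]
R4: Y=0.002481+0.000j on G[2,1]
R5: Y=0.0006135+0.000j on G[2,3]
L2: Y=0.000-1.933j on G[5,0]
R6: Y=0.08929+0.000j on G[1,4]
R7: Y=0.0006803+0.000j on G[2,1]
C2: Y=0.000+0.04013j on G[3,0]
L3: Y=0.000-0.06825j on G[3,0]
R8: Y=0.0001527+0.000j on G[4,5]
R9: Y=0.001923+0.000j on G[3,1]
R10: Y=0.0004878+0.000j on G[2,1]
R11: Y=0.02262+0.000j on G[5,0]
R12: Y=0.05076+0.000j on G[3,5]
V1: row V2−V0=12, i_V1 at 2,0
I1: z[2]−=0.0707, z[4]+=0.0707
solve → V1=0.2950+0.09403j, V2=12.00+0.000j, V3=0.1923+0.1128j, V4=-0.01682+0.06749j, V5=-0.1764+0.06365j
aux → i_V1=-0.1224+1.356j

-0.1230-0.3410j A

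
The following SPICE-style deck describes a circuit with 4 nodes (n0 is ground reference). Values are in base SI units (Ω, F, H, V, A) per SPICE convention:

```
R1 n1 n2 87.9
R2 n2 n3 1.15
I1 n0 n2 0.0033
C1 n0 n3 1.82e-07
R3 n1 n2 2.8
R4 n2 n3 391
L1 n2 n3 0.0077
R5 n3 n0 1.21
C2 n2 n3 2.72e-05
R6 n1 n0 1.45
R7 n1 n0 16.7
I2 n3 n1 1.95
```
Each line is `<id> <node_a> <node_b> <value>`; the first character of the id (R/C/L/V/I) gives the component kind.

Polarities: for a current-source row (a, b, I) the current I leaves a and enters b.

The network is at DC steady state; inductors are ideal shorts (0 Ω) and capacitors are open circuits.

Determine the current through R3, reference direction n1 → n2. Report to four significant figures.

Element admittances at DC:
  Y(R1) = 0.01138 S between n1,n2
  Y(R2) = 0.8696 S between n2,n3
  I1: injects 0.0033 A into n2 (from n0)
  Y(C1) = 0.000 S between n0,n3
  Y(R3) = 0.3571 S between n1,n2
  Y(R4) = 0.002558 S between n2,n3
  L1: short n2↔n3 (DC inductor)
  Y(R5) = 0.8264 S between n3,n0
  Y(C2) = 0.000 S between n2,n3
  Y(R6) = 0.6897 S between n1,n0
  Y(R7) = 0.05988 S between n1,n0
  I2: injects 1.95 A into n1 (from n3)
Assemble and solve the 4×4 MNA system:
  V(n1)=1.344  V(n2)=-1.215  V(n3)=-1.215
  i(L1)=0.9461

0.9137 A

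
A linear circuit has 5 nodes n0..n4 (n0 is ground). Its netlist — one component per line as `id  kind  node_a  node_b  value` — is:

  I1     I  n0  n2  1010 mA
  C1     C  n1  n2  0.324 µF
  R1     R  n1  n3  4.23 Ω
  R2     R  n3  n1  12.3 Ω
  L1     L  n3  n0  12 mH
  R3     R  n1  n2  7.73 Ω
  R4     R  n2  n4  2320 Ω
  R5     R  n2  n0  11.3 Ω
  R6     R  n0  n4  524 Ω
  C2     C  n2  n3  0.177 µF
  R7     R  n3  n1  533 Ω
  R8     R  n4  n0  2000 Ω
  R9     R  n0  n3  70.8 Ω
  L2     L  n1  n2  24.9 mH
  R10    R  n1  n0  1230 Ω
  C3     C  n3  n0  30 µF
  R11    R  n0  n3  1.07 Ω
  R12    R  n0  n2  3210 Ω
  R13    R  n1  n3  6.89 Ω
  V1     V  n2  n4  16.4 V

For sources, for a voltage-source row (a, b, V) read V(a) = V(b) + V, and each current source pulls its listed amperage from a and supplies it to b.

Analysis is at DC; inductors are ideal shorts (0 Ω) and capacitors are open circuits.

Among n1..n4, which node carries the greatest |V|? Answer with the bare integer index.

Apply KCL at each of the 4 non-ground nodes and solve the resulting linear system.
Node n1: branches {C1, R1, R2, R3, R7, L2, R10, R13} → V_1 = 1.885
Node n2: branches {I1, C1, R3, R4, R5, C2, L2, R12, V1} → V_2 = 1.885
Node n3: branches {R1, R2, L1, C2, R7, R9, C3, R11, R13} → V_3 = 0.000
Node n4: branches {R4, R6, R8, V1} → V_4 = -14.51
Source currents: i(L1)=0.8760, i(L2)=-0.8776, i(V1)=-0.04203

4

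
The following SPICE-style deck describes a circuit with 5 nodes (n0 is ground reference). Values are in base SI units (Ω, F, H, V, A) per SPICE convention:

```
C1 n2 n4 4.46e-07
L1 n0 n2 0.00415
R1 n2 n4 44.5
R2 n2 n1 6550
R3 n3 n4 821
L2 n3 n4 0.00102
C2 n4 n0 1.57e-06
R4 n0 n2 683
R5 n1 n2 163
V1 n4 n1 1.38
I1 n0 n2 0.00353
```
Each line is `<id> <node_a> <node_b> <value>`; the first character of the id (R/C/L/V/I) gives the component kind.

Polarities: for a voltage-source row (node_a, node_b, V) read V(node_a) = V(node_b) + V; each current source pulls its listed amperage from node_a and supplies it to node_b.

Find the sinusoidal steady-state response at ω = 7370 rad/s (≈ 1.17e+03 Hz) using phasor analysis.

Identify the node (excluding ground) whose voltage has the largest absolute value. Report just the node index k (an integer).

1

Element admittances at ω=7370 rad/s:
  Y(C1) = 0.000+0.003287j S between n2,n4
  Y(L1) = 0.000-0.03270j S between n0,n2
  Y(R1) = 0.02247+0.000j S between n2,n4
  Y(R2) = 0.0001527+0.000j S between n2,n1
  Y(R3) = 0.001218+0.000j S between n3,n4
  Y(L2) = 0.000-0.1330j S between n3,n4
  Y(C2) = 0.000+0.01157j S between n4,n0
  Y(R4) = 0.001464+0.000j S between n0,n2
  Y(R5) = 0.006135+0.000j S between n1,n2
  V1: constraint V(n4)−V(n1) = 1.38
  I1: injects 0.00353 A into n2 (from n0)
Assemble and solve the 5×5 MNA system:
  V(n1)=-1.011-0.1138j  V(n2)=0.1335+0.06170j  V(n3)=0.3693-0.1138j  V(n4)=0.3693-0.1138j
  i(V1)=-0.007194-0.001104j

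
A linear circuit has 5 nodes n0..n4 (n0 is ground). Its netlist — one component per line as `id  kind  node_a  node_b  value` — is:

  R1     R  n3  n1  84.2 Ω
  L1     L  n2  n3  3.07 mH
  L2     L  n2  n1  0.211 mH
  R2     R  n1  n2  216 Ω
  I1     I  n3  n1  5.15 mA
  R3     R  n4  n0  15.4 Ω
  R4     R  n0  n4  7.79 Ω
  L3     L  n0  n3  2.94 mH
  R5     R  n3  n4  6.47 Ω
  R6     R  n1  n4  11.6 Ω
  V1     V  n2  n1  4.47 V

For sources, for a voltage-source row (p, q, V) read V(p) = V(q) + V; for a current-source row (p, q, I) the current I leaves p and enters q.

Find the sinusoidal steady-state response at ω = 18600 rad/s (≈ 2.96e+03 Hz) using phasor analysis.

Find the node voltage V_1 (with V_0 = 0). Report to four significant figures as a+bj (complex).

Apply KCL at each of the 4 non-ground nodes and solve the resulting linear system.
Node n1: branches {R1, L2, R2, I1, R6, V1} → V_1 = -0.09332+0.7232j
Node n2: branches {L1, L2, R2, V1} → V_2 = 4.377+0.7232j
Node n3: branches {R1, L1, I1, L3, R5} → V_3 = 0.1487-0.3639j
Node n4: branches {R3, R4, R5, R6} → V_4 = 0.03442+0.01407j
Source currents: i(V1)=-0.03973+1.213j

-0.09332+0.7232j V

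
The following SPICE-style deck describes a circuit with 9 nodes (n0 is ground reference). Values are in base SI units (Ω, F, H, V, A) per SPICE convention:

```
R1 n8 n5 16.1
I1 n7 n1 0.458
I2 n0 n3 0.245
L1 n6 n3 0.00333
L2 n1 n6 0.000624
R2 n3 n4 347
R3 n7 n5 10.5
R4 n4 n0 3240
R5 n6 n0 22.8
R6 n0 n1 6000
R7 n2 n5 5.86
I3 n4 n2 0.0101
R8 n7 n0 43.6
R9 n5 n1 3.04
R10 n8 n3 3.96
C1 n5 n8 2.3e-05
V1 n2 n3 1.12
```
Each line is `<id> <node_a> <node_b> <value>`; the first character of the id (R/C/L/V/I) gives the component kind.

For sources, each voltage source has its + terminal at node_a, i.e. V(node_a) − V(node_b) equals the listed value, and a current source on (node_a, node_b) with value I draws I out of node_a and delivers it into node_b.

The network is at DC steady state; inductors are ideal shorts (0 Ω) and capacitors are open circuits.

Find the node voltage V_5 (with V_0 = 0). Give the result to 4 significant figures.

4.986 V

Apply KCL at each of the 8 non-ground nodes and solve the resulting linear system.
Node n1: branches {I1, L2, R6, R9} → V_1 = 5.478
Node n2: branches {R7, I3, V1} → V_2 = 6.598
Node n3: branches {I2, L1, R2, R10, V1} → V_3 = 5.478
Node n4: branches {R2, R4, I3} → V_4 = 1.782
Node n5: branches {R1, R3, R7, R9, C1} → V_5 = 4.986
Node n6: branches {L1, L2, R5} → V_6 = 5.478
Node n7: branches {I1, R3, R8} → V_7 = 0.1429
Node n8: branches {R1, R10, C1} → V_8 = 5.381
Source currents: i(L1)=0.05509, i(L2)=0.2954, i(V1)=-0.2649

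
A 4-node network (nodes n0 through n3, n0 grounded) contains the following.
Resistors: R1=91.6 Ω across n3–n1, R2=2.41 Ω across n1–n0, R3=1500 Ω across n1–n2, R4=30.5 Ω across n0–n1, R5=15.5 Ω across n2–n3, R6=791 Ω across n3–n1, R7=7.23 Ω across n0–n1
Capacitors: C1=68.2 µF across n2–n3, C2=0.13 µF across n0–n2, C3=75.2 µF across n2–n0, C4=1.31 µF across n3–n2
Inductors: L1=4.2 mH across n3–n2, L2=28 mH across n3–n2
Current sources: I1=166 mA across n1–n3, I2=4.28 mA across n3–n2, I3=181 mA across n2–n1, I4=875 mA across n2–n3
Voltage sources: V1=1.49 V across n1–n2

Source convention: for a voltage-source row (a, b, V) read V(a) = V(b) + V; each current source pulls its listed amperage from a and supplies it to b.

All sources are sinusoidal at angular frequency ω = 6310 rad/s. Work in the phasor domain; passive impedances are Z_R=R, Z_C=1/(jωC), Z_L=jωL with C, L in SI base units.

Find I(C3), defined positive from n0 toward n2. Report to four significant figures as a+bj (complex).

0.3459+0.4265j A

MNA unknowns: 3 node voltages V₁..V_3 plus 1 source current (V1)
R1: Y=0.01092+0.000j on G[3,1]
C1: Y=0.000+0.4303j on G[2,3]
R2: Y=0.4149+0.000j on G[1,0]
C2: Y=0.000+0.0008203j on G[0,2]
L1: Y=0.000-0.03773j on G[3,2]
R3: Y=0.0006667+0.000j on G[1,2]
R4: Y=0.03279+0.000j on G[0,1]
R5: Y=0.06452+0.000j on G[2,3]
C3: Y=0.000+0.4745j on G[2,0]
I1: z[1]−=0.166, z[3]+=0.166
I2: z[3]−=0.00428, z[2]+=0.00428
R6: Y=0.001264+0.000j on G[3,1]
L2: Y=0.000-0.005660j on G[3,2]
C4: Y=0.000+0.008266j on G[3,2]
R7: Y=0.1383+0.000j on G[0,1]
I3: z[2]−=0.181, z[1]+=0.181
I4: z[2]−=0.875, z[3]+=0.875
V1: row V1−V2=1.49, i_V1 at 1,2
solve → V1=0.5913+0.7290j, V2=-0.8987+0.7290j, V3=-0.3996-1.843j
aux → i_V1=-0.3446-0.4585j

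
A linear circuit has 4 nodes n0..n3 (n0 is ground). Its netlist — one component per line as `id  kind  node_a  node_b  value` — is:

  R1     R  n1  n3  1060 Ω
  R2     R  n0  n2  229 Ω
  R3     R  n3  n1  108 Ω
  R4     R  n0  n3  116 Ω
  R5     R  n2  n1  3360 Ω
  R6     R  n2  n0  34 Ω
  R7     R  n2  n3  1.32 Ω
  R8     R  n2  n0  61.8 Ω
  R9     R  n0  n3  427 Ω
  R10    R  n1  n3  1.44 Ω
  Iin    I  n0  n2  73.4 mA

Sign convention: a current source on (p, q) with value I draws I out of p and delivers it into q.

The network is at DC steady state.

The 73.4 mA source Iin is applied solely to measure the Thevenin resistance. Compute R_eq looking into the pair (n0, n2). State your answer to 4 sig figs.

Element admittances at DC:
  Y(R1) = 0.0009434 S between n1,n3
  Y(R2) = 0.004367 S between n0,n2
  Y(R3) = 0.009259 S between n3,n1
  Y(R4) = 0.008621 S between n0,n3
  Y(R5) = 0.0002976 S between n2,n1
  Y(R6) = 0.02941 S between n2,n0
  Y(R7) = 0.7576 S between n2,n3
  Y(R8) = 0.01618 S between n2,n0
  Y(R9) = 0.002342 S between n0,n3
  Y(R10) = 0.6944 S between n1,n3
  Iin: injects 0.0734 A into n2 (from n0)
Assemble and solve the 3×3 MNA system:
  V(n1)=1.191  V(n2)=1.208  V(n3)=1.191

R_eq = 16.46 Ω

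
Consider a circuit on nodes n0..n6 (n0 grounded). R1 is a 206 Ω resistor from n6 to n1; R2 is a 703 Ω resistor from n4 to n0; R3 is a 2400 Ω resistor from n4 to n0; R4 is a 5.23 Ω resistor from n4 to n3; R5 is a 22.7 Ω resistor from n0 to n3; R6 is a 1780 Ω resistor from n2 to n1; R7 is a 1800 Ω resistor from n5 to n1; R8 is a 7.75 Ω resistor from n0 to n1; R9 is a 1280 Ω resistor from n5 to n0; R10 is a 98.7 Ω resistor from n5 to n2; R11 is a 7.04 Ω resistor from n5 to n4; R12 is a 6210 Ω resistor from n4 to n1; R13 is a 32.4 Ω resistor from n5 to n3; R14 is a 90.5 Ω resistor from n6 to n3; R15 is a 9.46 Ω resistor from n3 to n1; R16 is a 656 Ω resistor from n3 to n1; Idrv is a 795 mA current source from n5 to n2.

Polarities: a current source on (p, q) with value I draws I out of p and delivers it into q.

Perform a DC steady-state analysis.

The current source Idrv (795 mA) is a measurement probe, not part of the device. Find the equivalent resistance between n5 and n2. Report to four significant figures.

MNA unknowns: 6 node voltages V₁..V_6
R1: Y=0.004854 on G[6,1]
R2: Y=0.001422 on G[4,0]
R3: Y=0.0004167 on G[4,0]
R4: Y=0.1912 on G[4,3]
R5: Y=0.04405 on G[0,3]
R6: Y=0.0005618 on G[2,1]
R7: Y=0.0005556 on G[5,1]
R8: Y=0.1290 on G[0,1]
R9: Y=0.0007813 on G[5,0]
R10: Y=0.01013 on G[5,2]
R11: Y=0.1420 on G[5,4]
R12: Y=0.0001610 on G[4,1]
R13: Y=0.03086 on G[5,3]
R14: Y=0.01105 on G[6,3]
R15: Y=0.1057 on G[3,1]
R16: Y=0.001524 on G[3,1]
Idrv: z[5]−=0.795, z[2]+=0.795
solve → V1=0.07760, V2=73.82, V3=-0.2026, V4=-0.3534, V5=-0.5615, V6=-0.1171

R_eq = 93.56 Ω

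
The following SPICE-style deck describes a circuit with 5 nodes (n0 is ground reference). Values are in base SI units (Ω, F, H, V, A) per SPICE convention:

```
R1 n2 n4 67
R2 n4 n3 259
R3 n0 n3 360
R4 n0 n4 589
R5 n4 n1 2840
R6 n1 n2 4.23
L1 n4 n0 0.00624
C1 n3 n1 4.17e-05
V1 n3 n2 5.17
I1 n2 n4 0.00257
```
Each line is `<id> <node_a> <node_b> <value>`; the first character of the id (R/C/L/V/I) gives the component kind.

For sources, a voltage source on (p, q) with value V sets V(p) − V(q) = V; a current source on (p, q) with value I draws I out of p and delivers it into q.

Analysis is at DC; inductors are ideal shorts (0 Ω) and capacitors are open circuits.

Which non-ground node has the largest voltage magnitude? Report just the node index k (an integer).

3

MNA unknowns: 4 node voltages V₁..V_4 plus 2 source currents (L1, V1)
R1: Y=0.01493 on G[2,4]
R2: Y=0.003861 on G[4,3]
R3: Y=0.002778 on G[0,3]
R4: Y=0.001698 on G[0,4]
R5: Y=0.0003521 on G[4,1]
R6: Y=0.2364 on G[1,2]
L1: row V4−V0=0, i_L1 at 4,0
C1: Y=0.000 on G[3,1]
V1: row V3−V2=5.17, i_V1 at 3,2
I1: z[2]−=0.00257, z[4]+=0.00257
solve → V1=-1.681, V2=-1.683, V3=3.487, V4=0.000
aux → i_L1=-0.009685, i_V1=-0.02315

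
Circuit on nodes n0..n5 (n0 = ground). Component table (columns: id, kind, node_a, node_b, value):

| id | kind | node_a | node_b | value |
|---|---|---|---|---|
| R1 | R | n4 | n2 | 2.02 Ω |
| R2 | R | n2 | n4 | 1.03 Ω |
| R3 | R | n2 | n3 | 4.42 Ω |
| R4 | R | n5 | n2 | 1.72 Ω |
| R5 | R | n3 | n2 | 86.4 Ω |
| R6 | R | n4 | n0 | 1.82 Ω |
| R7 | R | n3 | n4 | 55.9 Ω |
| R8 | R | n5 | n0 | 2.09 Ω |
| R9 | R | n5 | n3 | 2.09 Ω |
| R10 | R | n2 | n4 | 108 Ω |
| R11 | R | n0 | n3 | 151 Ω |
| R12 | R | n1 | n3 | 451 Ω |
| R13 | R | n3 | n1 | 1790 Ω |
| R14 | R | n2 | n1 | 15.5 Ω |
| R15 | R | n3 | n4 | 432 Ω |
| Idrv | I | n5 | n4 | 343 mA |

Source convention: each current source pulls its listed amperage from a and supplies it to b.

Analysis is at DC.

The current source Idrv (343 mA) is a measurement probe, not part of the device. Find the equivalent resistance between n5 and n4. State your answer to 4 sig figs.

R_eq = 1.313 Ω

Element admittances at DC:
  Y(R1) = 0.4950 S between n4,n2
  Y(R2) = 0.9709 S between n2,n4
  Y(R3) = 0.2262 S between n2,n3
  Y(R4) = 0.5814 S between n5,n2
  Y(R5) = 0.01157 S between n3,n2
  Y(R6) = 0.5495 S between n4,n0
  Y(R7) = 0.01789 S between n3,n4
  Y(R8) = 0.4785 S between n5,n0
  Y(R9) = 0.4785 S between n5,n3
  Y(R10) = 0.009259 S between n2,n4
  Y(R11) = 0.006623 S between n0,n3
  Y(R12) = 0.002217 S between n1,n3
  Y(R13) = 0.0005587 S between n3,n1
  Y(R14) = 0.06452 S between n2,n1
  Y(R15) = 0.002315 S between n3,n4
  Idrv: injects 0.343 A into n4 (from n5)
Assemble and solve the 5×5 MNA system:
  V(n1)=0.05316  V(n2)=0.06098  V(n3)=-0.1286  V(n4)=0.2105  V(n5)=-0.2399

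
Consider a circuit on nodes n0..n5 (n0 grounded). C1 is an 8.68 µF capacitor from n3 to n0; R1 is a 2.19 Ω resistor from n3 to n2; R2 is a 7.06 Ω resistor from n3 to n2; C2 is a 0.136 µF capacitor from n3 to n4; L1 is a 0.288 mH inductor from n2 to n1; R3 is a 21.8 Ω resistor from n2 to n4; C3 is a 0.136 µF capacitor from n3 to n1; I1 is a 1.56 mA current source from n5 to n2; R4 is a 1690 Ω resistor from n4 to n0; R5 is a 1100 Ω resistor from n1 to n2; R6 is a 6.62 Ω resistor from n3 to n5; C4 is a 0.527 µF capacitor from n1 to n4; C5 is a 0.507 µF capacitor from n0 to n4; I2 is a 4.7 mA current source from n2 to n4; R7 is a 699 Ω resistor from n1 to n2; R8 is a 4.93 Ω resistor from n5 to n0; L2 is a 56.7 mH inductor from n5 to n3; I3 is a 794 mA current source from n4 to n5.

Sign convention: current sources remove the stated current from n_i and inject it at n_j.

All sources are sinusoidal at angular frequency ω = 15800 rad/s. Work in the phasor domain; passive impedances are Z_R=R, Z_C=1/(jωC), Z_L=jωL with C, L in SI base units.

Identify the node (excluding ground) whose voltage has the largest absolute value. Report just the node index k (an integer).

4

Apply KCL at each of the 5 non-ground nodes and solve the resulting linear system.
Node n1: branches {L1, C3, R5, C4, R7} → V_1 = -1.238+2.376j
Node n2: branches {R1, R2, L1, R3, I1, R5, I2, R7} → V_2 = -1.783+2.619j
Node n3: branches {C1, R1, R2, C2, C3, R6, L2} → V_3 = -0.6126+2.358j
Node n4: branches {C2, R3, R4, C4, C5, I2, I3} → V_4 = -15.85+8.640j
Node n5: branches {I1, R6, R8, L2, I3} → V_5 = 1.982+1.015j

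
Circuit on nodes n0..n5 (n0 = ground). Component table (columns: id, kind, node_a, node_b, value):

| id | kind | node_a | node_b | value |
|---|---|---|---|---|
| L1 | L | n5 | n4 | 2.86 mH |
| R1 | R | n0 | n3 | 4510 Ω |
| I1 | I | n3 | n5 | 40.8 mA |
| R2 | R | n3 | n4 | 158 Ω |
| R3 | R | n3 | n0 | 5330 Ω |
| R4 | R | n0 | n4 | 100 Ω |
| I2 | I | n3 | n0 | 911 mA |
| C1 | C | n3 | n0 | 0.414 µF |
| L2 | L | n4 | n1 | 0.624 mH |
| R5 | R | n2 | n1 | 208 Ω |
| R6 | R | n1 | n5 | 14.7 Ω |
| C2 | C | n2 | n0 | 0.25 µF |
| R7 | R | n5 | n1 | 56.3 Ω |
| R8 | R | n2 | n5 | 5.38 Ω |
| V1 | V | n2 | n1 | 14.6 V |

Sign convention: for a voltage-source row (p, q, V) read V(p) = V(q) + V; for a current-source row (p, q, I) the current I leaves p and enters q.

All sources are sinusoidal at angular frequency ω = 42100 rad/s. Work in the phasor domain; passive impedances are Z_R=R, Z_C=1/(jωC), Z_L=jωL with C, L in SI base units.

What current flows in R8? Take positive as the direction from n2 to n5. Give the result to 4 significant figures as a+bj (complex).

0.8474-0.07153j A

MNA unknowns: 5 node voltages V₁..V_5 plus 1 source current (V1)
L1: Y=0.000-0.008305j on G[5,4]
R1: Y=0.0002217+0.000j on G[0,3]
I1: z[3]−=0.0408, z[5]+=0.0408
R2: Y=0.006329+0.000j on G[3,4]
R3: Y=0.0001876+0.000j on G[3,0]
R4: Y=0.01000+0.000j on G[0,4]
I2: z[3]−=0.911, z[0]+=0.911
C1: Y=0.000+0.01743j on G[3,0]
L2: Y=0.000-0.03807j on G[4,1]
R5: Y=0.004808+0.000j on G[2,1]
R6: Y=0.06803+0.000j on G[1,5]
C2: Y=0.000+0.01052j on G[2,0]
R7: Y=0.01776+0.000j on G[5,1]
R8: Y=0.1859+0.000j on G[2,5]
V1: row V2−V1=14.6, i_V1 at 2,1
solve → V1=4.547+8.962j, V2=19.15+8.962j, V3=-16.19+47.62j, V4=2.000+6.117j, V5=14.59+9.347j
aux → i_V1=-0.8233-0.1300j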